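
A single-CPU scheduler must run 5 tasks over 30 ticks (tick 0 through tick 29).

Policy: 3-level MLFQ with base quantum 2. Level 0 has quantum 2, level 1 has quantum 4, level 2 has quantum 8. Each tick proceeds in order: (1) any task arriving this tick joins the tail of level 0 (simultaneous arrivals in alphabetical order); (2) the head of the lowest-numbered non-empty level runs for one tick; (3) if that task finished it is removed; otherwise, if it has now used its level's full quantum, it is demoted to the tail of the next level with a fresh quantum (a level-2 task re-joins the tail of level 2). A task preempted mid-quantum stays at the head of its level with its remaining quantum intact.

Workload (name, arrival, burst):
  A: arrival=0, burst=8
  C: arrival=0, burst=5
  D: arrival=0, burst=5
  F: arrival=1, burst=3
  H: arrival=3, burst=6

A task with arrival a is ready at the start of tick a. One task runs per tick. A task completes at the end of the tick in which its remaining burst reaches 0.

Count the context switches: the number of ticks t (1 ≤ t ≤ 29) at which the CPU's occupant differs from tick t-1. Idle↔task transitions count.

t=0: L0/L1/L2 = ACD/-/- → run A
t=1: L0/L1/L2 = ACDF/-/- → run A
t=2: L0/L1/L2 = CDF/A/- → run C
t=3: L0/L1/L2 = CDFH/A/- → run C
t=4: L0/L1/L2 = DFH/AC/- → run D
t=5: L0/L1/L2 = DFH/AC/- → run D
t=6: L0/L1/L2 = FH/ACD/- → run F
t=7: L0/L1/L2 = FH/ACD/- → run F
t=8: L0/L1/L2 = H/ACDF/- → run H
t=9: L0/L1/L2 = H/ACDF/- → run H
t=10: L0/L1/L2 = -/ACDFH/- → run A
t=11: L0/L1/L2 = -/ACDFH/- → run A
t=12: L0/L1/L2 = -/ACDFH/- → run A
t=13: L0/L1/L2 = -/ACDFH/- → run A
t=14: L0/L1/L2 = -/CDFH/A → run C
t=15: L0/L1/L2 = -/CDFH/A → run C
t=16: L0/L1/L2 = -/CDFH/A → run C
t=17: L0/L1/L2 = -/DFH/A → run D
t=18: L0/L1/L2 = -/DFH/A → run D
t=19: L0/L1/L2 = -/DFH/A → run D
t=20: L0/L1/L2 = -/FH/A → run F
t=21: L0/L1/L2 = -/H/A → run H
t=22: L0/L1/L2 = -/H/A → run H
t=23: L0/L1/L2 = -/H/A → run H
t=24: L0/L1/L2 = -/H/A → run H
t=25: L0/L1/L2 = -/-/A → run A
t=26: L0/L1/L2 = -/-/A → run A
t=27: (idle)
t=28: (idle)
t=29: (idle)

context switches = 11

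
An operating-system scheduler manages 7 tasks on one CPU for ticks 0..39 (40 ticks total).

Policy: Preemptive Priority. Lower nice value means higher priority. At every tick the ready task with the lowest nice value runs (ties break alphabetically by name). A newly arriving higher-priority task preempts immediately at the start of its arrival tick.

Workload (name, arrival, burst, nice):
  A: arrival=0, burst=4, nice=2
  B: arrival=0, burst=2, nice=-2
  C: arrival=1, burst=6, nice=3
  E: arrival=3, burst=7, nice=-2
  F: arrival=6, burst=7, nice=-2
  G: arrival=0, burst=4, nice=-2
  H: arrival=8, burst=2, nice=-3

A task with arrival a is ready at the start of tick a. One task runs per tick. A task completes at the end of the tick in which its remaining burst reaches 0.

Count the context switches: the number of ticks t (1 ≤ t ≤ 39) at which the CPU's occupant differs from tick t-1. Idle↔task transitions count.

t=0: ready={A,B,G} → run B
t=1: ready={A,B,C,G} → run B
t=2: ready={A,C,G} → run G
t=3: ready={A,C,E,G} → run E
t=4: ready={A,C,E,G} → run E
t=5: ready={A,C,E,G} → run E
t=6: ready={A,C,E,F,G} → run E
t=7: ready={A,C,E,F,G} → run E
t=8: ready={A,C,E,F,G,H} → run H
t=9: ready={A,C,E,F,G,H} → run H
t=10: ready={A,C,E,F,G} → run E
t=11: ready={A,C,E,F,G} → run E
t=12: ready={A,C,F,G} → run F
t=13: ready={A,C,F,G} → run F
t=14: ready={A,C,F,G} → run F
t=15: ready={A,C,F,G} → run F
t=16: ready={A,C,F,G} → run F
t=17: ready={A,C,F,G} → run F
t=18: ready={A,C,F,G} → run F
t=19: ready={A,C,G} → run G
t=20: ready={A,C,G} → run G
t=21: ready={A,C,G} → run G
t=22: ready={A,C} → run A
t=23: ready={A,C} → run A
t=24: ready={A,C} → run A
t=25: ready={A,C} → run A
t=26: ready={C} → run C
t=27: ready={C} → run C
t=28: ready={C} → run C
t=29: ready={C} → run C
t=30: ready={C} → run C
t=31: ready={C} → run C
t=32: (idle)
t=33: (idle)
t=34: (idle)
t=35: (idle)
t=36: (idle)
t=37: (idle)
t=38: (idle)
t=39: (idle)

context switches = 9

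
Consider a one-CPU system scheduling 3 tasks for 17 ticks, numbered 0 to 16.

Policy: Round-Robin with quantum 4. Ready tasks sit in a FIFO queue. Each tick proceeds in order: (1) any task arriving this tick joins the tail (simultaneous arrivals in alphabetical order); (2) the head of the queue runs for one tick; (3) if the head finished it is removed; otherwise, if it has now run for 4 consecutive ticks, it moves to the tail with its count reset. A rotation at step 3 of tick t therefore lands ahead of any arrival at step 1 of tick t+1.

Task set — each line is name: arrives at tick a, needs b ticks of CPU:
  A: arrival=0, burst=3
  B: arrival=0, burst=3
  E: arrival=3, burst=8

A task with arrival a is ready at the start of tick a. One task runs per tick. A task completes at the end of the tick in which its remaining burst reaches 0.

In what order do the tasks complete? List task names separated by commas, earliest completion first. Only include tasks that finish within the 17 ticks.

completion order = A, B, E

t=0: queue=[A,B] q_used=0 → run A
t=1: queue=[A,B] q_used=1 → run A
t=2: queue=[A,B] q_used=2 → run A
t=3: queue=[B,E] q_used=0 → run B
t=4: queue=[B,E] q_used=1 → run B
t=5: queue=[B,E] q_used=2 → run B
t=6: queue=[E] q_used=0 → run E
t=7: queue=[E] q_used=1 → run E
t=8: queue=[E] q_used=2 → run E
t=9: queue=[E] q_used=3 → run E
t=10: queue=[E] q_used=0 → run E
t=11: queue=[E] q_used=1 → run E
t=12: queue=[E] q_used=2 → run E
t=13: queue=[E] q_used=3 → run E
t=14: (idle)
t=15: (idle)
t=16: (idle)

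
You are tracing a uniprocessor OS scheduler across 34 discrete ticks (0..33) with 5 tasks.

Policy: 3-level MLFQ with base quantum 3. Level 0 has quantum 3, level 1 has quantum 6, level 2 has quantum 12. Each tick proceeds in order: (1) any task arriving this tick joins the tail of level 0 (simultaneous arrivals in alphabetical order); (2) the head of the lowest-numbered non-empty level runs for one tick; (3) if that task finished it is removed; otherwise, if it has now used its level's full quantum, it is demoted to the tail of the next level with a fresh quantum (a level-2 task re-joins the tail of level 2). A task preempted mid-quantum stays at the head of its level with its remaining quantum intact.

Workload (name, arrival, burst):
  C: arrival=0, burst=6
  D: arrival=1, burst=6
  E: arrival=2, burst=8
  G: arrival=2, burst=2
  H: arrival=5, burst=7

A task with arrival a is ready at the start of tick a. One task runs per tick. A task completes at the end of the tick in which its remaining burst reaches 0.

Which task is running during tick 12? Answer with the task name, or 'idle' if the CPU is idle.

t=0: L0/L1/L2 = C/-/- → run C
t=1: L0/L1/L2 = CD/-/- → run C
t=2: L0/L1/L2 = CDEG/-/- → run C
t=3: L0/L1/L2 = DEG/C/- → run D
t=4: L0/L1/L2 = DEG/C/- → run D
t=5: L0/L1/L2 = DEGH/C/- → run D
t=6: L0/L1/L2 = EGH/CD/- → run E
t=7: L0/L1/L2 = EGH/CD/- → run E
t=8: L0/L1/L2 = EGH/CD/- → run E
t=9: L0/L1/L2 = GH/CDE/- → run G
t=10: L0/L1/L2 = GH/CDE/- → run G
t=11: L0/L1/L2 = H/CDE/- → run H
t=12: L0/L1/L2 = H/CDE/- → run H
t=13: L0/L1/L2 = H/CDE/- → run H
t=14: L0/L1/L2 = -/CDEH/- → run C
t=15: L0/L1/L2 = -/CDEH/- → run C
t=16: L0/L1/L2 = -/CDEH/- → run C
t=17: L0/L1/L2 = -/DEH/- → run D
t=18: L0/L1/L2 = -/DEH/- → run D
t=19: L0/L1/L2 = -/DEH/- → run D
t=20: L0/L1/L2 = -/EH/- → run E
t=21: L0/L1/L2 = -/EH/- → run E
t=22: L0/L1/L2 = -/EH/- → run E
t=23: L0/L1/L2 = -/EH/- → run E
t=24: L0/L1/L2 = -/EH/- → run E
t=25: L0/L1/L2 = -/H/- → run H
t=26: L0/L1/L2 = -/H/- → run H
t=27: L0/L1/L2 = -/H/- → run H
t=28: L0/L1/L2 = -/H/- → run H
t=29: (idle)
t=30: (idle)
t=31: (idle)
t=32: (idle)
t=33: (idle)

running at tick 12 = H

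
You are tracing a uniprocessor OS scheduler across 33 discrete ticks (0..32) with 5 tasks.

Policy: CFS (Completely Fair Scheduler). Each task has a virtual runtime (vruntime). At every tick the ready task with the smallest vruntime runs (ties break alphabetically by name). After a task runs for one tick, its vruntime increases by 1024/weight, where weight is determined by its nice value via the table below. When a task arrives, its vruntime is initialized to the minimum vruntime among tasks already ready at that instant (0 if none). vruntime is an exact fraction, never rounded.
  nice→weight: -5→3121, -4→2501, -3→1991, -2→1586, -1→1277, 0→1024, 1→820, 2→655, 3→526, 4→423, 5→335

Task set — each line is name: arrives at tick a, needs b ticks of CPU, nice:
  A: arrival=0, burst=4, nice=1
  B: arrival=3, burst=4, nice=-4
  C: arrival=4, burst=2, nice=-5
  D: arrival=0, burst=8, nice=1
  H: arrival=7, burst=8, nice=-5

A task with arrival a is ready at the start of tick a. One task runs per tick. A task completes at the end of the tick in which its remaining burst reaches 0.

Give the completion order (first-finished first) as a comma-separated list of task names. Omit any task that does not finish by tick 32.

t=0: vr[A=0 D=0] → run A
t=1: vr[A=256/205 D=0] → run D
t=2: vr[A=256/205 D=256/205] → run A
t=3: vr[A=512/205 B=256/205 D=256/205] → run B
t=4: vr[A=512/205 B=20736/12505 C=256/205 D=256/205] → run C
t=5: vr[A=512/205 B=20736/12505 C=1008896/639805 D=256/205] → run D
t=6: vr[A=512/205 B=20736/12505 C=1008896/639805 D=512/205] → run C
t=7: vr[A=512/205 B=20736/12505 D=512/205 H=20736/12505] → run B
t=8: vr[A=512/205 B=25856/12505 D=512/205 H=20736/12505] → run H
t=9: vr[A=512/205 B=25856/12505 D=512/205 H=77522176/39028105] → run H
t=10: vr[A=512/205 B=25856/12505 D=512/205 H=90327296/39028105] → run B
t=11: vr[A=512/205 B=30976/12505 D=512/205 H=90327296/39028105] → run H
t=12: vr[A=512/205 B=30976/12505 D=512/205 H=103132416/39028105] → run B
t=13: vr[A=512/205 D=512/205 H=103132416/39028105] → run A
t=14: vr[A=768/205 D=512/205 H=103132416/39028105] → run D
t=15: vr[A=768/205 D=768/205 H=103132416/39028105] → run H
t=16: vr[A=768/205 D=768/205 H=115937536/39028105] → run H
t=17: vr[A=768/205 D=768/205 H=128742656/39028105] → run H
t=18: vr[A=768/205 D=768/205 H=141547776/39028105] → run H
t=19: vr[A=768/205 D=768/205 H=154352896/39028105] → run A
t=20: vr[D=768/205 H=154352896/39028105] → run D
t=21: vr[D=1024/205 H=154352896/39028105] → run H
t=22: vr[D=1024/205] → run D
t=23: vr[D=256/41] → run D
t=24: vr[D=1536/205] → run D
t=25: vr[D=1792/205] → run D
t=26: (idle)
t=27: (idle)
t=28: (idle)
t=29: (idle)
t=30: (idle)
t=31: (idle)
t=32: (idle)

completion order = C, B, A, H, D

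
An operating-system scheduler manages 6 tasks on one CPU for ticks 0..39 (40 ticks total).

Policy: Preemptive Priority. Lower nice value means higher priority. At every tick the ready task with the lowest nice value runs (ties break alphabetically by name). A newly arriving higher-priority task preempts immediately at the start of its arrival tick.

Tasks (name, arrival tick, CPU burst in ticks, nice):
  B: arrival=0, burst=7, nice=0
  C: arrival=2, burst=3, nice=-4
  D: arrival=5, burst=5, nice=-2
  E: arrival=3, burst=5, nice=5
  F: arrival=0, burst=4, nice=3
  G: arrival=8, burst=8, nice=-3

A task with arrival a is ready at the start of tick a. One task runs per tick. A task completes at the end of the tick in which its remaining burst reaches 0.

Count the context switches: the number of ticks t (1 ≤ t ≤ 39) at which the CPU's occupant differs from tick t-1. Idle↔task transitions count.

context switches = 8

t=0: ready={B,F} → run B
t=1: ready={B,F} → run B
t=2: ready={B,C,F} → run C
t=3: ready={B,C,E,F} → run C
t=4: ready={B,C,E,F} → run C
t=5: ready={B,D,E,F} → run D
t=6: ready={B,D,E,F} → run D
t=7: ready={B,D,E,F} → run D
t=8: ready={B,D,E,F,G} → run G
t=9: ready={B,D,E,F,G} → run G
t=10: ready={B,D,E,F,G} → run G
t=11: ready={B,D,E,F,G} → run G
t=12: ready={B,D,E,F,G} → run G
t=13: ready={B,D,E,F,G} → run G
t=14: ready={B,D,E,F,G} → run G
t=15: ready={B,D,E,F,G} → run G
t=16: ready={B,D,E,F} → run D
t=17: ready={B,D,E,F} → run D
t=18: ready={B,E,F} → run B
t=19: ready={B,E,F} → run B
t=20: ready={B,E,F} → run B
t=21: ready={B,E,F} → run B
t=22: ready={B,E,F} → run B
t=23: ready={E,F} → run F
t=24: ready={E,F} → run F
t=25: ready={E,F} → run F
t=26: ready={E,F} → run F
t=27: ready={E} → run E
t=28: ready={E} → run E
t=29: ready={E} → run E
t=30: ready={E} → run E
t=31: ready={E} → run E
t=32: (idle)
t=33: (idle)
t=34: (idle)
t=35: (idle)
t=36: (idle)
t=37: (idle)
t=38: (idle)
t=39: (idle)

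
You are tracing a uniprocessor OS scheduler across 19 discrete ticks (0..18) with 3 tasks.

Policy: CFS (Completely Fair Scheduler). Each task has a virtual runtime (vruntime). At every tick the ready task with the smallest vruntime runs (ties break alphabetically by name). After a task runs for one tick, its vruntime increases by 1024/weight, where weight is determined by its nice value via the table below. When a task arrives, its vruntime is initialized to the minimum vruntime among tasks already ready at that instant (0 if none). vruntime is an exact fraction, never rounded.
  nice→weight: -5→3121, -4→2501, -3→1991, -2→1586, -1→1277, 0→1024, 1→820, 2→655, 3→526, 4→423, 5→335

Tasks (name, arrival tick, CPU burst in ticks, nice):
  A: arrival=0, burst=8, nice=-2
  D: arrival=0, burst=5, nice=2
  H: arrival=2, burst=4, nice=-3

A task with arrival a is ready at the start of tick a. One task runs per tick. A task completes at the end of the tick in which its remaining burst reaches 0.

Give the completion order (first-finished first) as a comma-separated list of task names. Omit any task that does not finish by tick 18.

t=0: vr[A=0 D=0] → run A
t=1: vr[A=512/793 D=0] → run D
t=2: vr[A=512/793 D=1024/655 H=512/793] → run A
t=3: vr[A=1024/793 D=1024/655 H=512/793] → run H
t=4: vr[A=1024/793 D=1024/655 H=1831424/1578863] → run H
t=5: vr[A=1024/793 D=1024/655 H=2643456/1578863] → run A
t=6: vr[A=1536/793 D=1024/655 H=2643456/1578863] → run D
t=7: vr[A=1536/793 D=2048/655 H=2643456/1578863] → run H
t=8: vr[A=1536/793 D=2048/655 H=3455488/1578863] → run A
t=9: vr[A=2048/793 D=2048/655 H=3455488/1578863] → run H
t=10: vr[A=2048/793 D=2048/655] → run A
t=11: vr[A=2560/793 D=2048/655] → run D
t=12: vr[A=2560/793 D=3072/655] → run A
t=13: vr[A=3072/793 D=3072/655] → run A
t=14: vr[A=3584/793 D=3072/655] → run A
t=15: vr[D=3072/655] → run D
t=16: vr[D=4096/655] → run D
t=17: (idle)
t=18: (idle)

completion order = H, A, D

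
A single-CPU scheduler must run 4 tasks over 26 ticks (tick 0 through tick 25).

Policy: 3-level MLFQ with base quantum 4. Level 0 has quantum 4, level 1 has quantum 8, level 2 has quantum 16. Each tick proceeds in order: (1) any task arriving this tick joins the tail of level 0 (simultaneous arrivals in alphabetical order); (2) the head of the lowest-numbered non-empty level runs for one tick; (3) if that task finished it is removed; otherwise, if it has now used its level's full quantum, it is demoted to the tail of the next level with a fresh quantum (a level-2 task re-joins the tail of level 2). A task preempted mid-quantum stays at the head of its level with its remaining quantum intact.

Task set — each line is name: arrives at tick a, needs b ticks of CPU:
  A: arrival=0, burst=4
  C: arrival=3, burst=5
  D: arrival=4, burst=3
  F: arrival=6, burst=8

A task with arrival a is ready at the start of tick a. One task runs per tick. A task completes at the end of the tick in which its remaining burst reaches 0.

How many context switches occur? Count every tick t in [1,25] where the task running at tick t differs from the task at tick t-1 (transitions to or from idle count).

context switches = 6

t=0: L0/L1/L2 = A/-/- → run A
t=1: L0/L1/L2 = A/-/- → run A
t=2: L0/L1/L2 = A/-/- → run A
t=3: L0/L1/L2 = AC/-/- → run A
t=4: L0/L1/L2 = CD/-/- → run C
t=5: L0/L1/L2 = CD/-/- → run C
t=6: L0/L1/L2 = CDF/-/- → run C
t=7: L0/L1/L2 = CDF/-/- → run C
t=8: L0/L1/L2 = DF/C/- → run D
t=9: L0/L1/L2 = DF/C/- → run D
t=10: L0/L1/L2 = DF/C/- → run D
t=11: L0/L1/L2 = F/C/- → run F
t=12: L0/L1/L2 = F/C/- → run F
t=13: L0/L1/L2 = F/C/- → run F
t=14: L0/L1/L2 = F/C/- → run F
t=15: L0/L1/L2 = -/CF/- → run C
t=16: L0/L1/L2 = -/F/- → run F
t=17: L0/L1/L2 = -/F/- → run F
t=18: L0/L1/L2 = -/F/- → run F
t=19: L0/L1/L2 = -/F/- → run F
t=20: (idle)
t=21: (idle)
t=22: (idle)
t=23: (idle)
t=24: (idle)
t=25: (idle)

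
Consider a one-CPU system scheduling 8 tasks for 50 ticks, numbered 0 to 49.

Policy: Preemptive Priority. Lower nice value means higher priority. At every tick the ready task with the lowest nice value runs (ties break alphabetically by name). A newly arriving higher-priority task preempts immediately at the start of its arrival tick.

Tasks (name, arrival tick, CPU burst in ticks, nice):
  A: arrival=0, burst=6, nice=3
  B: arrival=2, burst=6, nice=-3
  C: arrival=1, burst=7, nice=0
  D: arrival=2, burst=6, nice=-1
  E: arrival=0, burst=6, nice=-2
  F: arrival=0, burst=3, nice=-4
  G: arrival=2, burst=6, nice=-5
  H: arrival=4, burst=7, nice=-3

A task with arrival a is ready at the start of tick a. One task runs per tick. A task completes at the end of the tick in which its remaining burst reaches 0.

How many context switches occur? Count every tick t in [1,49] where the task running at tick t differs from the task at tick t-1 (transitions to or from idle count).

context switches = 9

t=0: ready={A,E,F} → run F
t=1: ready={A,C,E,F} → run F
t=2: ready={A,B,C,D,E,F,G} → run G
t=3: ready={A,B,C,D,E,F,G} → run G
t=4: ready={A,B,C,D,E,F,G,H} → run G
t=5: ready={A,B,C,D,E,F,G,H} → run G
t=6: ready={A,B,C,D,E,F,G,H} → run G
t=7: ready={A,B,C,D,E,F,G,H} → run G
t=8: ready={A,B,C,D,E,F,H} → run F
t=9: ready={A,B,C,D,E,H} → run B
t=10: ready={A,B,C,D,E,H} → run B
t=11: ready={A,B,C,D,E,H} → run B
t=12: ready={A,B,C,D,E,H} → run B
t=13: ready={A,B,C,D,E,H} → run B
t=14: ready={A,B,C,D,E,H} → run B
t=15: ready={A,C,D,E,H} → run H
t=16: ready={A,C,D,E,H} → run H
t=17: ready={A,C,D,E,H} → run H
t=18: ready={A,C,D,E,H} → run H
t=19: ready={A,C,D,E,H} → run H
t=20: ready={A,C,D,E,H} → run H
t=21: ready={A,C,D,E,H} → run H
t=22: ready={A,C,D,E} → run E
t=23: ready={A,C,D,E} → run E
t=24: ready={A,C,D,E} → run E
t=25: ready={A,C,D,E} → run E
t=26: ready={A,C,D,E} → run E
t=27: ready={A,C,D,E} → run E
t=28: ready={A,C,D} → run D
t=29: ready={A,C,D} → run D
t=30: ready={A,C,D} → run D
t=31: ready={A,C,D} → run D
t=32: ready={A,C,D} → run D
t=33: ready={A,C,D} → run D
t=34: ready={A,C} → run C
t=35: ready={A,C} → run C
t=36: ready={A,C} → run C
t=37: ready={A,C} → run C
t=38: ready={A,C} → run C
t=39: ready={A,C} → run C
t=40: ready={A,C} → run C
t=41: ready={A} → run A
t=42: ready={A} → run A
t=43: ready={A} → run A
t=44: ready={A} → run A
t=45: ready={A} → run A
t=46: ready={A} → run A
t=47: (idle)
t=48: (idle)
t=49: (idle)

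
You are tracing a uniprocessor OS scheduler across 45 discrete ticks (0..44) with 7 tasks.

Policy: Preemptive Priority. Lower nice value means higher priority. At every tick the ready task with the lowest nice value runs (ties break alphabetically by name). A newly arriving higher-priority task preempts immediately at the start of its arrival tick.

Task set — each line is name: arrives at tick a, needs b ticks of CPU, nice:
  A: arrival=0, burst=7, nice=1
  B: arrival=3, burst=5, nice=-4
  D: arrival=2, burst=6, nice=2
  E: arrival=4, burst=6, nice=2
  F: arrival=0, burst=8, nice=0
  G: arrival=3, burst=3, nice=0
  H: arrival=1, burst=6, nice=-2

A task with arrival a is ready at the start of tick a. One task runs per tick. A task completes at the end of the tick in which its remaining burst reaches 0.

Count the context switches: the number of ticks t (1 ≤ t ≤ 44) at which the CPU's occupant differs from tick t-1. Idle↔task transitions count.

context switches = 9

t=0: ready={A,F} → run F
t=1: ready={A,F,H} → run H
t=2: ready={A,D,F,H} → run H
t=3: ready={A,B,D,F,G,H} → run B
t=4: ready={A,B,D,E,F,G,H} → run B
t=5: ready={A,B,D,E,F,G,H} → run B
t=6: ready={A,B,D,E,F,G,H} → run B
t=7: ready={A,B,D,E,F,G,H} → run B
t=8: ready={A,D,E,F,G,H} → run H
t=9: ready={A,D,E,F,G,H} → run H
t=10: ready={A,D,E,F,G,H} → run H
t=11: ready={A,D,E,F,G,H} → run H
t=12: ready={A,D,E,F,G} → run F
t=13: ready={A,D,E,F,G} → run F
t=14: ready={A,D,E,F,G} → run F
t=15: ready={A,D,E,F,G} → run F
t=16: ready={A,D,E,F,G} → run F
t=17: ready={A,D,E,F,G} → run F
t=18: ready={A,D,E,F,G} → run F
t=19: ready={A,D,E,G} → run G
t=20: ready={A,D,E,G} → run G
t=21: ready={A,D,E,G} → run G
t=22: ready={A,D,E} → run A
t=23: ready={A,D,E} → run A
t=24: ready={A,D,E} → run A
t=25: ready={A,D,E} → run A
t=26: ready={A,D,E} → run A
t=27: ready={A,D,E} → run A
t=28: ready={A,D,E} → run A
t=29: ready={D,E} → run D
t=30: ready={D,E} → run D
t=31: ready={D,E} → run D
t=32: ready={D,E} → run D
t=33: ready={D,E} → run D
t=34: ready={D,E} → run D
t=35: ready={E} → run E
t=36: ready={E} → run E
t=37: ready={E} → run E
t=38: ready={E} → run E
t=39: ready={E} → run E
t=40: ready={E} → run E
t=41: (idle)
t=42: (idle)
t=43: (idle)
t=44: (idle)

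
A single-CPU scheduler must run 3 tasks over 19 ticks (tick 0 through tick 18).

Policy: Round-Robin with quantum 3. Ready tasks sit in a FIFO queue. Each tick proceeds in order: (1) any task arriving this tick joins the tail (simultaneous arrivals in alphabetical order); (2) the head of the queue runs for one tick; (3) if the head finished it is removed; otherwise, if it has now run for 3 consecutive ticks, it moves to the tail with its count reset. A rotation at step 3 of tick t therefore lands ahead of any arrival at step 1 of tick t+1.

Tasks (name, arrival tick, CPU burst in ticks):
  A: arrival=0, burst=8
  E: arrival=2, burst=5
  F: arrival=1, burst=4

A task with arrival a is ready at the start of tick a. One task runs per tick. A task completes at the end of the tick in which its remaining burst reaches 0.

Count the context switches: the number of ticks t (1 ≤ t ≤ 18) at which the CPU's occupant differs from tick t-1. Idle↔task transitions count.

t=0: queue=[A] q_used=0 → run A
t=1: queue=[A,F] q_used=1 → run A
t=2: queue=[A,F,E] q_used=2 → run A
t=3: queue=[F,E,A] q_used=0 → run F
t=4: queue=[F,E,A] q_used=1 → run F
t=5: queue=[F,E,A] q_used=2 → run F
t=6: queue=[E,A,F] q_used=0 → run E
t=7: queue=[E,A,F] q_used=1 → run E
t=8: queue=[E,A,F] q_used=2 → run E
t=9: queue=[A,F,E] q_used=0 → run A
t=10: queue=[A,F,E] q_used=1 → run A
t=11: queue=[A,F,E] q_used=2 → run A
t=12: queue=[F,E,A] q_used=0 → run F
t=13: queue=[E,A] q_used=0 → run E
t=14: queue=[E,A] q_used=1 → run E
t=15: queue=[A] q_used=0 → run A
t=16: queue=[A] q_used=1 → run A
t=17: (idle)
t=18: (idle)

context switches = 7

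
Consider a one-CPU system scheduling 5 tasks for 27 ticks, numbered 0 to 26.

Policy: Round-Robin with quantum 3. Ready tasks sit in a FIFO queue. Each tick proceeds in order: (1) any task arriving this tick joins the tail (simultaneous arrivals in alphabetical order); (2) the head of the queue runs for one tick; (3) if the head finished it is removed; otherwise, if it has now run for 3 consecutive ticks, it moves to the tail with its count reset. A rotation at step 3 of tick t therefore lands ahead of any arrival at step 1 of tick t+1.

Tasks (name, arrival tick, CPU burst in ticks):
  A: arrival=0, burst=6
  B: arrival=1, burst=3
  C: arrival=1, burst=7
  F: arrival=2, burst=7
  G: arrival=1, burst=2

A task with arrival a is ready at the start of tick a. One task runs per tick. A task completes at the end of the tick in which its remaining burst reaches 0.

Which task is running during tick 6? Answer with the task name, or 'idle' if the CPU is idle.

running at tick 6 = C

t=0: queue=[A] q_used=0 → run A
t=1: queue=[A,B,C,G] q_used=1 → run A
t=2: queue=[A,B,C,G,F] q_used=2 → run A
t=3: queue=[B,C,G,F,A] q_used=0 → run B
t=4: queue=[B,C,G,F,A] q_used=1 → run B
t=5: queue=[B,C,G,F,A] q_used=2 → run B
t=6: queue=[C,G,F,A] q_used=0 → run C
t=7: queue=[C,G,F,A] q_used=1 → run C
t=8: queue=[C,G,F,A] q_used=2 → run C
t=9: queue=[G,F,A,C] q_used=0 → run G
t=10: queue=[G,F,A,C] q_used=1 → run G
t=11: queue=[F,A,C] q_used=0 → run F
t=12: queue=[F,A,C] q_used=1 → run F
t=13: queue=[F,A,C] q_used=2 → run F
t=14: queue=[A,C,F] q_used=0 → run A
t=15: queue=[A,C,F] q_used=1 → run A
t=16: queue=[A,C,F] q_used=2 → run A
t=17: queue=[C,F] q_used=0 → run C
t=18: queue=[C,F] q_used=1 → run C
t=19: queue=[C,F] q_used=2 → run C
t=20: queue=[F,C] q_used=0 → run F
t=21: queue=[F,C] q_used=1 → run F
t=22: queue=[F,C] q_used=2 → run F
t=23: queue=[C,F] q_used=0 → run C
t=24: queue=[F] q_used=0 → run F
t=25: (idle)
t=26: (idle)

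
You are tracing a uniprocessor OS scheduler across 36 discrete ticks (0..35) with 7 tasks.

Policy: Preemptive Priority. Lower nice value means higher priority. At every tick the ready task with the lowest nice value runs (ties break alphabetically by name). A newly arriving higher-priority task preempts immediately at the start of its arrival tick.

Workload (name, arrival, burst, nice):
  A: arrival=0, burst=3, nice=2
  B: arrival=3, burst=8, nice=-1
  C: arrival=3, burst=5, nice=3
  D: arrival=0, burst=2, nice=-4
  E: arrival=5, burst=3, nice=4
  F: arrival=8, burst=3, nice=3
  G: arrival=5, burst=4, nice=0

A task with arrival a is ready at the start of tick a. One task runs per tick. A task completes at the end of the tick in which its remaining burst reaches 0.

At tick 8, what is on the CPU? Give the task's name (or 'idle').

t=0: ready={A,D} → run D
t=1: ready={A,D} → run D
t=2: ready={A} → run A
t=3: ready={A,B,C} → run B
t=4: ready={A,B,C} → run B
t=5: ready={A,B,C,E,G} → run B
t=6: ready={A,B,C,E,G} → run B
t=7: ready={A,B,C,E,G} → run B
t=8: ready={A,B,C,E,F,G} → run B
t=9: ready={A,B,C,E,F,G} → run B
t=10: ready={A,B,C,E,F,G} → run B
t=11: ready={A,C,E,F,G} → run G
t=12: ready={A,C,E,F,G} → run G
t=13: ready={A,C,E,F,G} → run G
t=14: ready={A,C,E,F,G} → run G
t=15: ready={A,C,E,F} → run A
t=16: ready={A,C,E,F} → run A
t=17: ready={C,E,F} → run C
t=18: ready={C,E,F} → run C
t=19: ready={C,E,F} → run C
t=20: ready={C,E,F} → run C
t=21: ready={C,E,F} → run C
t=22: ready={E,F} → run F
t=23: ready={E,F} → run F
t=24: ready={E,F} → run F
t=25: ready={E} → run E
t=26: ready={E} → run E
t=27: ready={E} → run E
t=28: (idle)
t=29: (idle)
t=30: (idle)
t=31: (idle)
t=32: (idle)
t=33: (idle)
t=34: (idle)
t=35: (idle)

running at tick 8 = B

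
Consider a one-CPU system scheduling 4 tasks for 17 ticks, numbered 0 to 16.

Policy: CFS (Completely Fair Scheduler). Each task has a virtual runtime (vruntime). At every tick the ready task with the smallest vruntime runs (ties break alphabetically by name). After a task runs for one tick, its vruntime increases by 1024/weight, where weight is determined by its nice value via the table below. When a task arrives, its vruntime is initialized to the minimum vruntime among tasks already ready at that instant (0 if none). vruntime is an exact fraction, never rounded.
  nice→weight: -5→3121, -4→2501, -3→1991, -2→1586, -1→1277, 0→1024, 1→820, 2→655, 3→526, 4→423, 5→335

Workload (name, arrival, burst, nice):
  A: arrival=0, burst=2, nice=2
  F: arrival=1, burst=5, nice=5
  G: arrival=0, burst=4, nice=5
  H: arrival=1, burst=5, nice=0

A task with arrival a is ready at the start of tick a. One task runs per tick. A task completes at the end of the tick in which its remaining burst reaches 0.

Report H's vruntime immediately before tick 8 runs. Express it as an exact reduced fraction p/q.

vruntime(H, start of tick 8) = 4/1

t=0: vr[A=0 G=0] → run A
t=1: vr[A=1024/655 F=0 G=0 H=0] → run F
t=2: vr[A=1024/655 F=1024/335 G=0 H=0] → run G
t=3: vr[A=1024/655 F=1024/335 G=1024/335 H=0] → run H
t=4: vr[A=1024/655 F=1024/335 G=1024/335 H=1] → run H
t=5: vr[A=1024/655 F=1024/335 G=1024/335 H=2] → run A
t=6: vr[F=1024/335 G=1024/335 H=2] → run H
t=7: vr[F=1024/335 G=1024/335 H=3] → run H
t=8: vr[F=1024/335 G=1024/335 H=4] → run F
t=9: vr[F=2048/335 G=1024/335 H=4] → run G
t=10: vr[F=2048/335 G=2048/335 H=4] → run H
t=11: vr[F=2048/335 G=2048/335] → run F
t=12: vr[F=3072/335 G=2048/335] → run G
t=13: vr[F=3072/335 G=3072/335] → run F
t=14: vr[F=4096/335 G=3072/335] → run G
t=15: vr[F=4096/335] → run F
t=16: (idle)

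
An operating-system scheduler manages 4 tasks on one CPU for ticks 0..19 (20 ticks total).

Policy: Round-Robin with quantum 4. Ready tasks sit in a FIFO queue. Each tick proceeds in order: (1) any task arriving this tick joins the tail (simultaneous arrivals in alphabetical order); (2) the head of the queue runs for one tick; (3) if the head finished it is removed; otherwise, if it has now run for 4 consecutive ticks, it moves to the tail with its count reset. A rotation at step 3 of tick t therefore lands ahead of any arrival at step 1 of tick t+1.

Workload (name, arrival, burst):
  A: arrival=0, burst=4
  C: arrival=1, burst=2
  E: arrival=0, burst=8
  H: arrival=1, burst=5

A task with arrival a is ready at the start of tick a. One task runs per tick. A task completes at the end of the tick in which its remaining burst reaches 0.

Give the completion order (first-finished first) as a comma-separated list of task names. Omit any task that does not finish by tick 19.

t=0: queue=[A,E] q_used=0 → run A
t=1: queue=[A,E,C,H] q_used=1 → run A
t=2: queue=[A,E,C,H] q_used=2 → run A
t=3: queue=[A,E,C,H] q_used=3 → run A
t=4: queue=[E,C,H] q_used=0 → run E
t=5: queue=[E,C,H] q_used=1 → run E
t=6: queue=[E,C,H] q_used=2 → run E
t=7: queue=[E,C,H] q_used=3 → run E
t=8: queue=[C,H,E] q_used=0 → run C
t=9: queue=[C,H,E] q_used=1 → run C
t=10: queue=[H,E] q_used=0 → run H
t=11: queue=[H,E] q_used=1 → run H
t=12: queue=[H,E] q_used=2 → run H
t=13: queue=[H,E] q_used=3 → run H
t=14: queue=[E,H] q_used=0 → run E
t=15: queue=[E,H] q_used=1 → run E
t=16: queue=[E,H] q_used=2 → run E
t=17: queue=[E,H] q_used=3 → run E
t=18: queue=[H] q_used=0 → run H
t=19: (idle)

completion order = A, C, E, H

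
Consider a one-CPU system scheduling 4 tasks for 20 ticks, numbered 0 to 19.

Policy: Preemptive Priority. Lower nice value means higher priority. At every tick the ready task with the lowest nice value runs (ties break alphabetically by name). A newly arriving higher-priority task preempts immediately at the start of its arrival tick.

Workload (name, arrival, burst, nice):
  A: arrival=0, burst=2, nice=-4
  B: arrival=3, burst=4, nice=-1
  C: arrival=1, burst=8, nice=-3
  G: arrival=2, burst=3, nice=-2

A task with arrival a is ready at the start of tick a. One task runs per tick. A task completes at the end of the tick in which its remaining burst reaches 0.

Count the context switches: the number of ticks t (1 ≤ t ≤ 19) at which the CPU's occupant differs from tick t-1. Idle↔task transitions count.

context switches = 4

t=0: ready={A} → run A
t=1: ready={A,C} → run A
t=2: ready={C,G} → run C
t=3: ready={B,C,G} → run C
t=4: ready={B,C,G} → run C
t=5: ready={B,C,G} → run C
t=6: ready={B,C,G} → run C
t=7: ready={B,C,G} → run C
t=8: ready={B,C,G} → run C
t=9: ready={B,C,G} → run C
t=10: ready={B,G} → run G
t=11: ready={B,G} → run G
t=12: ready={B,G} → run G
t=13: ready={B} → run B
t=14: ready={B} → run B
t=15: ready={B} → run B
t=16: ready={B} → run B
t=17: (idle)
t=18: (idle)
t=19: (idle)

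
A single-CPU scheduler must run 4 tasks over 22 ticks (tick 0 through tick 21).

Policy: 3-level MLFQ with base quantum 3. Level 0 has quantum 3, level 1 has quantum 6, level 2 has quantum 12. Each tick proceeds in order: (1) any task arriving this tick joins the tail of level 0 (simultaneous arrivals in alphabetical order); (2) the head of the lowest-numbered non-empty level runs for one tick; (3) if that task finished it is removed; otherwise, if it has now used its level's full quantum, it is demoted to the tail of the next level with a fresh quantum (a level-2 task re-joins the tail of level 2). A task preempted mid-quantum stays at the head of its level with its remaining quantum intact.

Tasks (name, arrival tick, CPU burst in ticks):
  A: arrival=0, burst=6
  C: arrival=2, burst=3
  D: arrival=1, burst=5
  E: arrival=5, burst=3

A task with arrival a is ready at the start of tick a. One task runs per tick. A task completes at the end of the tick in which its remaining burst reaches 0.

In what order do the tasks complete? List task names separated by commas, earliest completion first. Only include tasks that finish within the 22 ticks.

completion order = C, E, A, D

t=0: L0/L1/L2 = A/-/- → run A
t=1: L0/L1/L2 = AD/-/- → run A
t=2: L0/L1/L2 = ADC/-/- → run A
t=3: L0/L1/L2 = DC/A/- → run D
t=4: L0/L1/L2 = DC/A/- → run D
t=5: L0/L1/L2 = DCE/A/- → run D
t=6: L0/L1/L2 = CE/AD/- → run C
t=7: L0/L1/L2 = CE/AD/- → run C
t=8: L0/L1/L2 = CE/AD/- → run C
t=9: L0/L1/L2 = E/AD/- → run E
t=10: L0/L1/L2 = E/AD/- → run E
t=11: L0/L1/L2 = E/AD/- → run E
t=12: L0/L1/L2 = -/AD/- → run A
t=13: L0/L1/L2 = -/AD/- → run A
t=14: L0/L1/L2 = -/AD/- → run A
t=15: L0/L1/L2 = -/D/- → run D
t=16: L0/L1/L2 = -/D/- → run D
t=17: (idle)
t=18: (idle)
t=19: (idle)
t=20: (idle)
t=21: (idle)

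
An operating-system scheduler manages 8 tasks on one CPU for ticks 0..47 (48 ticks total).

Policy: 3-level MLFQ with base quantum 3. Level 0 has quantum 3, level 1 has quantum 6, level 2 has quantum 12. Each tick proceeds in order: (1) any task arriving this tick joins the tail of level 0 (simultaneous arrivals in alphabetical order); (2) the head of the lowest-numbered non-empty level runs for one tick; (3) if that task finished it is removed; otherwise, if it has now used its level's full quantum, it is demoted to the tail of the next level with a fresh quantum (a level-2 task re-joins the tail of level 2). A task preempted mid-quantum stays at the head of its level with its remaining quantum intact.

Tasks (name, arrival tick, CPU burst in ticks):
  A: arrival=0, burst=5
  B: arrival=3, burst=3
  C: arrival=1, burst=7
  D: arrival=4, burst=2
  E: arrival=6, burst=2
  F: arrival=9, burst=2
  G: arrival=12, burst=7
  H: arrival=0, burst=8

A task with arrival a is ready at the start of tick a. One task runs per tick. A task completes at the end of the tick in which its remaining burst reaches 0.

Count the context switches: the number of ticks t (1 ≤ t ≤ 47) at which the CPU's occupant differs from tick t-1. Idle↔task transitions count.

context switches = 12

t=0: L0/L1/L2 = AH/-/- → run A
t=1: L0/L1/L2 = AHC/-/- → run A
t=2: L0/L1/L2 = AHC/-/- → run A
t=3: L0/L1/L2 = HCB/A/- → run H
t=4: L0/L1/L2 = HCBD/A/- → run H
t=5: L0/L1/L2 = HCBD/A/- → run H
t=6: L0/L1/L2 = CBDE/AH/- → run C
t=7: L0/L1/L2 = CBDE/AH/- → run C
t=8: L0/L1/L2 = CBDE/AH/- → run C
t=9: L0/L1/L2 = BDEF/AHC/- → run B
t=10: L0/L1/L2 = BDEF/AHC/- → run B
t=11: L0/L1/L2 = BDEF/AHC/- → run B
t=12: L0/L1/L2 = DEFG/AHC/- → run D
t=13: L0/L1/L2 = DEFG/AHC/- → run D
t=14: L0/L1/L2 = EFG/AHC/- → run E
t=15: L0/L1/L2 = EFG/AHC/- → run E
t=16: L0/L1/L2 = FG/AHC/- → run F
t=17: L0/L1/L2 = FG/AHC/- → run F
t=18: L0/L1/L2 = G/AHC/- → run G
t=19: L0/L1/L2 = G/AHC/- → run G
t=20: L0/L1/L2 = G/AHC/- → run G
t=21: L0/L1/L2 = -/AHCG/- → run A
t=22: L0/L1/L2 = -/AHCG/- → run A
t=23: L0/L1/L2 = -/HCG/- → run H
t=24: L0/L1/L2 = -/HCG/- → run H
t=25: L0/L1/L2 = -/HCG/- → run H
t=26: L0/L1/L2 = -/HCG/- → run H
t=27: L0/L1/L2 = -/HCG/- → run H
t=28: L0/L1/L2 = -/CG/- → run C
t=29: L0/L1/L2 = -/CG/- → run C
t=30: L0/L1/L2 = -/CG/- → run C
t=31: L0/L1/L2 = -/CG/- → run C
t=32: L0/L1/L2 = -/G/- → run G
t=33: L0/L1/L2 = -/G/- → run G
t=34: L0/L1/L2 = -/G/- → run G
t=35: L0/L1/L2 = -/G/- → run G
t=36: (idle)
t=37: (idle)
t=38: (idle)
t=39: (idle)
t=40: (idle)
t=41: (idle)
t=42: (idle)
t=43: (idle)
t=44: (idle)
t=45: (idle)
t=46: (idle)
t=47: (idle)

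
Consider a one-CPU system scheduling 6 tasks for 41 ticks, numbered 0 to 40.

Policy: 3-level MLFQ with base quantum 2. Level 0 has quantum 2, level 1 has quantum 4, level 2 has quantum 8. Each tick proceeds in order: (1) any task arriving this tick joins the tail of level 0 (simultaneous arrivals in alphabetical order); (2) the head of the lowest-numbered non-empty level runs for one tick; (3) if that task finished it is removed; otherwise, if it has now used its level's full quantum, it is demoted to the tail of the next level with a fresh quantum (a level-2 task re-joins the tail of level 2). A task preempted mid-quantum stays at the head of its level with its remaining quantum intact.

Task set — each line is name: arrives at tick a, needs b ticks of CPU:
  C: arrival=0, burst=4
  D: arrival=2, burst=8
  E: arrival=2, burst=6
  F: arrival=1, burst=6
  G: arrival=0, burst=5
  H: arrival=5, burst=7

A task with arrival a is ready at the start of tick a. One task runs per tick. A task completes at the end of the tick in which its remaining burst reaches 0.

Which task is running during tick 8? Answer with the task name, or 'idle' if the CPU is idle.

t=0: L0/L1/L2 = CG/-/- → run C
t=1: L0/L1/L2 = CGF/-/- → run C
t=2: L0/L1/L2 = GFDE/C/- → run G
t=3: L0/L1/L2 = GFDE/C/- → run G
t=4: L0/L1/L2 = FDE/CG/- → run F
t=5: L0/L1/L2 = FDEH/CG/- → run F
t=6: L0/L1/L2 = DEH/CGF/- → run D
t=7: L0/L1/L2 = DEH/CGF/- → run D
t=8: L0/L1/L2 = EH/CGFD/- → run E
t=9: L0/L1/L2 = EH/CGFD/- → run E
t=10: L0/L1/L2 = H/CGFDE/- → run H
t=11: L0/L1/L2 = H/CGFDE/- → run H
t=12: L0/L1/L2 = -/CGFDEH/- → run C
t=13: L0/L1/L2 = -/CGFDEH/- → run C
t=14: L0/L1/L2 = -/GFDEH/- → run G
t=15: L0/L1/L2 = -/GFDEH/- → run G
t=16: L0/L1/L2 = -/GFDEH/- → run G
t=17: L0/L1/L2 = -/FDEH/- → run F
t=18: L0/L1/L2 = -/FDEH/- → run F
t=19: L0/L1/L2 = -/FDEH/- → run F
t=20: L0/L1/L2 = -/FDEH/- → run F
t=21: L0/L1/L2 = -/DEH/- → run D
t=22: L0/L1/L2 = -/DEH/- → run D
t=23: L0/L1/L2 = -/DEH/- → run D
t=24: L0/L1/L2 = -/DEH/- → run D
t=25: L0/L1/L2 = -/EH/D → run E
t=26: L0/L1/L2 = -/EH/D → run E
t=27: L0/L1/L2 = -/EH/D → run E
t=28: L0/L1/L2 = -/EH/D → run E
t=29: L0/L1/L2 = -/H/D → run H
t=30: L0/L1/L2 = -/H/D → run H
t=31: L0/L1/L2 = -/H/D → run H
t=32: L0/L1/L2 = -/H/D → run H
t=33: L0/L1/L2 = -/-/DH → run D
t=34: L0/L1/L2 = -/-/DH → run D
t=35: L0/L1/L2 = -/-/H → run H
t=36: (idle)
t=37: (idle)
t=38: (idle)
t=39: (idle)
t=40: (idle)

running at tick 8 = E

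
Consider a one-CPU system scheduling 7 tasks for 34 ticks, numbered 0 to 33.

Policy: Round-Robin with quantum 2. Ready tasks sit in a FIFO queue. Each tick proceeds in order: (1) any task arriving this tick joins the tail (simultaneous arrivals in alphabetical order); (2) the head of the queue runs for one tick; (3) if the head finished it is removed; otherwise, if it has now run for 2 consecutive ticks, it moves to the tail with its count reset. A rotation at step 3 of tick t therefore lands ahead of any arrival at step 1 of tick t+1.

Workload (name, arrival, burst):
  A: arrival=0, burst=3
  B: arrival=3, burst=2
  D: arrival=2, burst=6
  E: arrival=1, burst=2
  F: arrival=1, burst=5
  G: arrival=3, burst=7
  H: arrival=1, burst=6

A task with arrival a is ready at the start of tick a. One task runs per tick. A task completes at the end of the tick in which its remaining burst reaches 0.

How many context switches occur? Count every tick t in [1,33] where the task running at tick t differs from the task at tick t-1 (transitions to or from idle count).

context switches = 16

t=0: queue=[A] q_used=0 → run A
t=1: queue=[A,E,F,H] q_used=1 → run A
t=2: queue=[E,F,H,A,D] q_used=0 → run E
t=3: queue=[E,F,H,A,D,B,G] q_used=1 → run E
t=4: queue=[F,H,A,D,B,G] q_used=0 → run F
t=5: queue=[F,H,A,D,B,G] q_used=1 → run F
t=6: queue=[H,A,D,B,G,F] q_used=0 → run H
t=7: queue=[H,A,D,B,G,F] q_used=1 → run H
t=8: queue=[A,D,B,G,F,H] q_used=0 → run A
t=9: queue=[D,B,G,F,H] q_used=0 → run D
t=10: queue=[D,B,G,F,H] q_used=1 → run D
t=11: queue=[B,G,F,H,D] q_used=0 → run B
t=12: queue=[B,G,F,H,D] q_used=1 → run B
t=13: queue=[G,F,H,D] q_used=0 → run G
t=14: queue=[G,F,H,D] q_used=1 → run G
t=15: queue=[F,H,D,G] q_used=0 → run F
t=16: queue=[F,H,D,G] q_used=1 → run F
t=17: queue=[H,D,G,F] q_used=0 → run H
t=18: queue=[H,D,G,F] q_used=1 → run H
t=19: queue=[D,G,F,H] q_used=0 → run D
t=20: queue=[D,G,F,H] q_used=1 → run D
t=21: queue=[G,F,H,D] q_used=0 → run G
t=22: queue=[G,F,H,D] q_used=1 → run G
t=23: queue=[F,H,D,G] q_used=0 → run F
t=24: queue=[H,D,G] q_used=0 → run H
t=25: queue=[H,D,G] q_used=1 → run H
t=26: queue=[D,G] q_used=0 → run D
t=27: queue=[D,G] q_used=1 → run D
t=28: queue=[G] q_used=0 → run G
t=29: queue=[G] q_used=1 → run G
t=30: queue=[G] q_used=0 → run G
t=31: (idle)
t=32: (idle)
t=33: (idle)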